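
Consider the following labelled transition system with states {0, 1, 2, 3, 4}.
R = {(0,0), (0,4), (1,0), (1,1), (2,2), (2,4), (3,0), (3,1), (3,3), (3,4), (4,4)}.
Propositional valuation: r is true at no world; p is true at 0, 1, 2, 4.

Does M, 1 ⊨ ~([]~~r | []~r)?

No

Recall that []ψ holds at a world iff ψ holds at every accessible world, and <>ψ holds iff ψ holds at some accessible world.
At 1: []~~r | []~r is true, so ~([]~~r | []~r) is false.
  At 1: []~~r is false, []~r is true, so []~~r | []~r is true.
    At 1: []~~r requires ~~r at every successor {0, 1}.
      ~~r fails at 0, so []~~r is false at 1.
    At 1: []~r requires ~r at every successor {0, 1}.
      At 0: ~r is true.
      At 1: ~r is true.
    So []~r is true at 1.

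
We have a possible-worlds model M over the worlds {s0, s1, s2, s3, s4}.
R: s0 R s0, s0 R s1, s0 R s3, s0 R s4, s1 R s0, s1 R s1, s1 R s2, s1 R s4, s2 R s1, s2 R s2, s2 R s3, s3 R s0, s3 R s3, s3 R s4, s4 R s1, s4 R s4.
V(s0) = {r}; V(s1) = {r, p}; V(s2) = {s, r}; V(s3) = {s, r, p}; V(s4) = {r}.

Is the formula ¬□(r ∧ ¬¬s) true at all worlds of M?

Recall that □ψ holds at a world iff ψ holds at every accessible world, and ◇ψ holds iff ψ holds at some accessible world.
Let φ = ¬□(r ∧ ¬¬s). Evaluate φ at each world:
  s0 (successors {s0, s1, s3, s4}): φ is true.
  s1 (successors {s0, s1, s2, s4}): φ is true.
  s2 (successors {s1, s2, s3}): φ is true.
  s3 (successors {s0, s3, s4}): φ is true.
  s4 (successors {s1, s4}): φ is true.
For instance, at s0:
  At s0: □(r ∧ ¬¬s) is false, so ¬□(r ∧ ¬¬s) is true.
    At s0: □(r ∧ ¬¬s) requires r ∧ ¬¬s at every successor {s0, s1, s3, s4}.
      r ∧ ¬¬s fails at s0, so □(r ∧ ¬¬s) is false at s0.

Yes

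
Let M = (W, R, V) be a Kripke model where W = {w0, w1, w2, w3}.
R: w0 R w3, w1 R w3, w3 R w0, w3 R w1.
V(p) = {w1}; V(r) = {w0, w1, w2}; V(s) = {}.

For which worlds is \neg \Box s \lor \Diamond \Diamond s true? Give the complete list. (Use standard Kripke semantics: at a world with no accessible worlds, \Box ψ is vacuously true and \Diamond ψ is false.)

w0, w1, w3

Let φ = \neg \Box s \lor \Diamond \Diamond s. Evaluate φ at each world:
  w0 (successors {w3}): φ is true.
  w1 (successors {w3}): φ is true.
  w2 (successors ∅): φ is false.
  w3 (successors {w0, w1}): φ is true.
For instance, at w3:
  At w3: \neg \Box s is true, \Diamond \Diamond s is false, so \neg \Box s \lor \Diamond \Diamond s is true.
    At w3: \Box s is false, so \neg \Box s is true.
      At w3: \Box s requires s at every successor {w0, w1}.
        s fails at w0, so \Box s is false at w3.
    At w3: \Diamond \Diamond s requires \Diamond s at some successor in {w0, w1}.
      At w0: \Diamond s is false.
      At w1: \Diamond s is false.
    So \Diamond \Diamond s is false at w3.
Satisfying worlds: {w0, w1, w3}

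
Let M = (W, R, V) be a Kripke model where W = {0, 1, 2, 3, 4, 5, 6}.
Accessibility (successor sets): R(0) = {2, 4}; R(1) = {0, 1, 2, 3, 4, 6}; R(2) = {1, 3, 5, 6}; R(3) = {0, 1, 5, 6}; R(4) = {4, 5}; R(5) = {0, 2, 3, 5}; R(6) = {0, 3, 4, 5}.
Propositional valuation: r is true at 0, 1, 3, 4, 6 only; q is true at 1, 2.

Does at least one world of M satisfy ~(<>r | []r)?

No

Let φ = ~(<>r | []r). Evaluate φ at each world:
  0 (successors {2, 4}): φ is false.
  1 (successors {0, 1, 2, 3, 4, 6}): φ is false.
  2 (successors {1, 3, 5, 6}): φ is false.
  3 (successors {0, 1, 5, 6}): φ is false.
  4 (successors {4, 5}): φ is false.
  5 (successors {0, 2, 3, 5}): φ is false.
  6 (successors {0, 3, 4, 5}): φ is false.
For instance, at 4:
  At 4: <>r | []r is true, so ~(<>r | []r) is false.
    At 4: <>r is true, []r is false, so <>r | []r is true.
      At 4: <>r requires r at some successor in {4, 5}.
        r holds at 4, so <>r is true at 4.
      At 4: []r requires r at every successor {4, 5}.
        r fails at 5, so []r is false at 4.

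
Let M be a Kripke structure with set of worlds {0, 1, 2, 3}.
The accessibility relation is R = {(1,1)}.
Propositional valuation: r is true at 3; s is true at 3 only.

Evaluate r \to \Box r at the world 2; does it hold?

Recall that \Box ψ holds at a world iff ψ holds at every accessible world, and \Diamond ψ holds iff ψ holds at some accessible world.
At 2: r is false, \Box r is true, so r \to \Box r is true.
  At 2: no accessible worlds, so \Box r holds vacuously.

Yes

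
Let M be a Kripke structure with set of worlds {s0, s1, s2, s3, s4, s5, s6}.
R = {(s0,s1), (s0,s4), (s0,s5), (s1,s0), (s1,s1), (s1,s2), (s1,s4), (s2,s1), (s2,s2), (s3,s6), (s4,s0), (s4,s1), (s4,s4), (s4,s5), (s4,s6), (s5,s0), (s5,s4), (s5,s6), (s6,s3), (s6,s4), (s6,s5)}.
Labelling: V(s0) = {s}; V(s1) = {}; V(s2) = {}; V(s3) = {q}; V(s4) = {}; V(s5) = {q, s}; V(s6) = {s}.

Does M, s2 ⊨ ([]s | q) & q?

At s2: []s | q is false, q is false, so ([]s | q) & q is false.
  At s2: []s is false, q is false, so []s | q is false.
    At s2: []s requires s at every successor {s1, s2}.
      s fails at s1, so []s is false at s2.

No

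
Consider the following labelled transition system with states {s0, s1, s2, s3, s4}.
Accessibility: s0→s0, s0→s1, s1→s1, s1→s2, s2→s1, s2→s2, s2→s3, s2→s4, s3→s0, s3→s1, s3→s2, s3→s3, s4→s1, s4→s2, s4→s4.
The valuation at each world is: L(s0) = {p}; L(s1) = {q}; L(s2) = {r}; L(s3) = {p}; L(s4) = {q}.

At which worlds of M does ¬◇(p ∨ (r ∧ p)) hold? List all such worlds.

s1, s4

Recall that ◇ψ holds at a world iff ψ holds at some accessible world.
Let φ = ¬◇(p ∨ (r ∧ p)). Evaluate φ at each world:
  s0 (successors {s0, s1}): φ is false.
  s1 (successors {s1, s2}): φ is true.
  s2 (successors {s1, s2, s3, s4}): φ is false.
  s3 (successors {s0, s1, s2, s3}): φ is false.
  s4 (successors {s1, s2, s4}): φ is true.
For instance, at s1:
  At s1: ◇(p ∨ (r ∧ p)) is false, so ¬◇(p ∨ (r ∧ p)) is true.
    At s1: ◇(p ∨ (r ∧ p)) requires p ∨ (r ∧ p) at some successor in {s1, s2}.
      At s1: p ∨ (r ∧ p) is false.
      At s2: p ∨ (r ∧ p) is false.
    So ◇(p ∨ (r ∧ p)) is false at s1.
Satisfying worlds: {s1, s4}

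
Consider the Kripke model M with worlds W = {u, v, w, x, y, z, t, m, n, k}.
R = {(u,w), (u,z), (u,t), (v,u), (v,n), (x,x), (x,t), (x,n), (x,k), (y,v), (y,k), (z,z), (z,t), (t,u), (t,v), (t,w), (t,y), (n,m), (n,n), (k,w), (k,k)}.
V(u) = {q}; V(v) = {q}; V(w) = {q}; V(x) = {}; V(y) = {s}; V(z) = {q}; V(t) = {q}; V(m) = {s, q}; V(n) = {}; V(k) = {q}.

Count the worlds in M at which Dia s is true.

Recall that Dia ψ holds at a world iff ψ holds at some accessible world.
Let φ = Dia s. Evaluate φ at each world:
  u (successors {w, z, t}): φ is false.
  v (successors {u, n}): φ is false.
  w (successors ∅): φ is false.
  x (successors {x, t, n, k}): φ is false.
  y (successors {v, k}): φ is false.
  z (successors {z, t}): φ is false.
  t (successors {u, v, w, y}): φ is true.
  m (successors ∅): φ is false.
  n (successors {m, n}): φ is true.
  k (successors {w, k}): φ is false.
For instance, at t:
  At t: Dia s requires s at some successor in {u, v, w, y}.
    s holds at y, so Dia s is true at t.
Satisfying worlds: {t, n}

2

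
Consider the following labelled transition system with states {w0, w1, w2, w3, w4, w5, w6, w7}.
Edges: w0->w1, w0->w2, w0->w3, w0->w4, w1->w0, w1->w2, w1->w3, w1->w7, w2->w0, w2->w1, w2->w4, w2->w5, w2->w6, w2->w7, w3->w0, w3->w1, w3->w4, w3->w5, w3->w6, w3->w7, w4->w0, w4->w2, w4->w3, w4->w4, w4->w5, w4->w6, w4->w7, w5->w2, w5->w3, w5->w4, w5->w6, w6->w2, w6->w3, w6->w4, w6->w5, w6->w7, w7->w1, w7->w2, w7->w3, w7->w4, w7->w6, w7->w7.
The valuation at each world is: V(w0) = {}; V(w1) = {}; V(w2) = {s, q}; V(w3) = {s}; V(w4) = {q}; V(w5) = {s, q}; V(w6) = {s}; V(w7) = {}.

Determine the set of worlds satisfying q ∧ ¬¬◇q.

w2, w4, w5

Let φ = q ∧ ¬¬◇q. Evaluate φ at each world:
  w0 (successors {w1, w2, w3, w4}): φ is false.
  w1 (successors {w0, w2, w3, w7}): φ is false.
  w2 (successors {w0, w1, w4, w5, w6, w7}): φ is true.
  w3 (successors {w0, w1, w4, w5, w6, w7}): φ is false.
  w4 (successors {w0, w2, w3, w4, w5, w6, w7}): φ is true.
  w5 (successors {w2, w3, w4, w6}): φ is true.
  w6 (successors {w2, w3, w4, w5, w7}): φ is false.
  w7 (successors {w1, w2, w3, w4, w6, w7}): φ is false.
For instance, at w2:
  At w2: q is true, ¬¬◇q is true, so q ∧ ¬¬◇q is true.
    At w2: ¬◇q is false, so ¬¬◇q is true.
      At w2: ◇q is true, so ¬◇q is false.
Satisfying worlds: {w2, w4, w5}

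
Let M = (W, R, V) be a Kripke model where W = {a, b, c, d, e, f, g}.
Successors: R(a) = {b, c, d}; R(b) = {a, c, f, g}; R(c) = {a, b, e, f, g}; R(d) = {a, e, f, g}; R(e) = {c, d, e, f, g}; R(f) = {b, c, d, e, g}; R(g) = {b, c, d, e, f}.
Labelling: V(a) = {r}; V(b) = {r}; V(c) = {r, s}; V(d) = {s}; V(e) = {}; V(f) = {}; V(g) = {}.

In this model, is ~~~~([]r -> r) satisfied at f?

Recall that []ψ holds at a world iff ψ holds at every accessible world, and <>ψ holds iff ψ holds at some accessible world.
At f: ~~~([]r -> r) is false, so ~~~~([]r -> r) is true.
  At f: ~~([]r -> r) is true, so ~~~([]r -> r) is false.
    At f: ~([]r -> r) is false, so ~~([]r -> r) is true.
      At f: []r -> r is true, so ~([]r -> r) is false.

Yes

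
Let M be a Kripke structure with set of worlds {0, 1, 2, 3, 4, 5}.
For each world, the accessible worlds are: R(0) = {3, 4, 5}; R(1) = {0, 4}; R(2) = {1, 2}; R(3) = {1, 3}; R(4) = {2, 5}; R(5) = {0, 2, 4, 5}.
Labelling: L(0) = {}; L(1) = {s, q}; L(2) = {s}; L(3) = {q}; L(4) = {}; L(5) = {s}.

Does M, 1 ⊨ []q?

No

At 1: []q requires q at every successor {0, 4}.
  q fails at 0, so []q is false at 1.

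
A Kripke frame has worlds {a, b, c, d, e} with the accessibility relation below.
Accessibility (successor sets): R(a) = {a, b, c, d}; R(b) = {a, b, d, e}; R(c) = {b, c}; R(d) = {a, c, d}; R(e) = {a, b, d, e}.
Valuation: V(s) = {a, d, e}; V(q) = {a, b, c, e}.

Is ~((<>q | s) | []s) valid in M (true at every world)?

No

Recall that []ψ holds at a world iff ψ holds at every accessible world, and <>ψ holds iff ψ holds at some accessible world.
Let φ = ~((<>q | s) | []s). Evaluate φ at each world:
  a (successors {a, b, c, d}): φ is false.
  b (successors {a, b, d, e}): φ is false.
  c (successors {b, c}): φ is false.
  d (successors {a, c, d}): φ is false.
  e (successors {a, b, d, e}): φ is false.
Detail at a (counterexample):
  At a: (<>q | s) | []s is true, so ~((<>q | s) | []s) is false.
    At a: <>q | s is true, []s is false, so (<>q | s) | []s is true.
      At a: <>q is true, s is true, so <>q | s is true.
      At a: []s requires s at every successor {a, b, c, d}.
        s fails at b, so []s is false at a.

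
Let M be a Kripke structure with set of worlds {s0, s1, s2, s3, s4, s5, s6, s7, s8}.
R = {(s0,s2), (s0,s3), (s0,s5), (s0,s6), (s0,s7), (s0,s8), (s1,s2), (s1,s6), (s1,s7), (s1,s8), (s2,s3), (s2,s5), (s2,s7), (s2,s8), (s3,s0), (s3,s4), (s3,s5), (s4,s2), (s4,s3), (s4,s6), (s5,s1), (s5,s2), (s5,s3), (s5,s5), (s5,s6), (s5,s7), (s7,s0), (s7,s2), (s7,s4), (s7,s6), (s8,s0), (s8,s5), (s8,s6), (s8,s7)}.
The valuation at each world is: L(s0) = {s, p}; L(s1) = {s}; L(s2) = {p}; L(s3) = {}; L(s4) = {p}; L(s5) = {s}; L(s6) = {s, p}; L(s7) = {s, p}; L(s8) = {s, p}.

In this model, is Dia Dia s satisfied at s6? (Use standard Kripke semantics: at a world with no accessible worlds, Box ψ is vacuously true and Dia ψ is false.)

Recall that Dia ψ holds at a world iff ψ holds at some accessible world.
At s6: no accessible worlds, so Dia Dia s is false.

No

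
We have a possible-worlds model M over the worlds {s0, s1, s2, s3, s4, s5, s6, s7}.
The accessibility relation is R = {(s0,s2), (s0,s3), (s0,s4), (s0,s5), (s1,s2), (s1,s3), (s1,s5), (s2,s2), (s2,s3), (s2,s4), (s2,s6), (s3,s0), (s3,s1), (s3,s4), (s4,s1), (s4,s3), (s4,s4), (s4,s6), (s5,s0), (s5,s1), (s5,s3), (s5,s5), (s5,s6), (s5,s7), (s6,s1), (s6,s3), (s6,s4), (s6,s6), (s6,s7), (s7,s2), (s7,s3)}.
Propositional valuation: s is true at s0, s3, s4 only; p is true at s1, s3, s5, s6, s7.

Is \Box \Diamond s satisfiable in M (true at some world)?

Let φ = \Box \Diamond s. Evaluate φ at each world:
  s0 (successors {s2, s3, s4, s5}): φ is true.
  s1 (successors {s2, s3, s5}): φ is true.
  s2 (successors {s2, s3, s4, s6}): φ is true.
  s3 (successors {s0, s1, s4}): φ is true.
  s4 (successors {s1, s3, s4, s6}): φ is true.
  s5 (successors {s0, s1, s3, s5, s6, s7}): φ is true.
  s6 (successors {s1, s3, s4, s6, s7}): φ is true.
  s7 (successors {s2, s3}): φ is true.
Detail at s0 (witness):
  At s0: \Box \Diamond s requires \Diamond s at every successor {s2, s3, s4, s5}.
    At s2: \Diamond s is true.
    At s3: \Diamond s is true.
    At s4: \Diamond s is true.
    At s5: \Diamond s is true.
  So \Box \Diamond s is true at s0.

Yes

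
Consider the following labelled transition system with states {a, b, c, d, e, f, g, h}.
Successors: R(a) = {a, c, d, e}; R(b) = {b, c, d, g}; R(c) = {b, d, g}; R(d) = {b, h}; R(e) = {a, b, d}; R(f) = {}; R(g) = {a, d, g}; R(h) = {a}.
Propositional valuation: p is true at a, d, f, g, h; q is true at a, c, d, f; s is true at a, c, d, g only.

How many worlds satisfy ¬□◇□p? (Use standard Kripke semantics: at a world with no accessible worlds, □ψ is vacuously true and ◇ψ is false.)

5

Let φ = ¬□◇□p. Evaluate φ at each world:
  a (successors {a, c, d, e}): φ is true.
  b (successors {b, c, d, g}): φ is false.
  c (successors {b, d, g}): φ is false.
  d (successors {b, h}): φ is true.
  e (successors {a, b, d}): φ is true.
  f (successors ∅): φ is false.
  g (successors {a, d, g}): φ is true.
  h (successors {a}): φ is true.
For instance, at b:
  At b: □◇□p is true, so ¬□◇□p is false.
    At b: □◇□p requires ◇□p at every successor {b, c, d, g}.
      At b: ◇□p is true.
      At c: ◇□p is true.
      At d: ◇□p is true.
      At g: ◇□p is true.
    So □◇□p is true at b.
Satisfying worlds: {a, d, e, g, h}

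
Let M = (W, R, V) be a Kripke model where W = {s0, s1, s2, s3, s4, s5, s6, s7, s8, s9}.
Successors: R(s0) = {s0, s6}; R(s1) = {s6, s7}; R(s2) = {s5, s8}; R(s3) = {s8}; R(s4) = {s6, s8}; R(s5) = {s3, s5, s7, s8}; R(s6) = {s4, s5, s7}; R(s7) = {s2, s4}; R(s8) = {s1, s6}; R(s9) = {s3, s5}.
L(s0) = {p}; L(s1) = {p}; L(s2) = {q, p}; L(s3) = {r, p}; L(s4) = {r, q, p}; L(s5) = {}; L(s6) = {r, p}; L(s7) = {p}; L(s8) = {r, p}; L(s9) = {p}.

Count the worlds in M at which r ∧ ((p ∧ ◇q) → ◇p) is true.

4

Recall that ◇ψ holds at a world iff ψ holds at some accessible world.
Let φ = r ∧ ((p ∧ ◇q) → ◇p). Evaluate φ at each world:
  s0 (successors {s0, s6}): φ is false.
  s1 (successors {s6, s7}): φ is false.
  s2 (successors {s5, s8}): φ is false.
  s3 (successors {s8}): φ is true.
  s4 (successors {s6, s8}): φ is true.
  s5 (successors {s3, s5, s7, s8}): φ is false.
  s6 (successors {s4, s5, s7}): φ is true.
  s7 (successors {s2, s4}): φ is false.
  s8 (successors {s1, s6}): φ is true.
  s9 (successors {s3, s5}): φ is false.
For instance, at s9:
  At s9: r is false, (p ∧ ◇q) → ◇p is true, so r ∧ ((p ∧ ◇q) → ◇p) is false.
    At s9: p ∧ ◇q is false, ◇p is true, so (p ∧ ◇q) → ◇p is true.
      At s9: p is true, ◇q is false, so p ∧ ◇q is false.
      At s9: ◇p requires p at some successor in {s3, s5}.
        p holds at s3, so ◇p is true at s9.
Satisfying worlds: {s3, s4, s6, s8}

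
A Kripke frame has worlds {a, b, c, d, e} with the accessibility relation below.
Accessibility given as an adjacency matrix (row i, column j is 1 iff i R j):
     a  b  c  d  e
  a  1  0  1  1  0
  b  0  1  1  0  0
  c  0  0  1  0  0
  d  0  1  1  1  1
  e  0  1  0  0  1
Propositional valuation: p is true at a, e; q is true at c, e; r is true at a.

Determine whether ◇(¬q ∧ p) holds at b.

At b: ◇(¬q ∧ p) requires ¬q ∧ p at some successor in {b, c}.
  At b: ¬q ∧ p is false.
  At c: ¬q ∧ p is false.
So ◇(¬q ∧ p) is false at b.

No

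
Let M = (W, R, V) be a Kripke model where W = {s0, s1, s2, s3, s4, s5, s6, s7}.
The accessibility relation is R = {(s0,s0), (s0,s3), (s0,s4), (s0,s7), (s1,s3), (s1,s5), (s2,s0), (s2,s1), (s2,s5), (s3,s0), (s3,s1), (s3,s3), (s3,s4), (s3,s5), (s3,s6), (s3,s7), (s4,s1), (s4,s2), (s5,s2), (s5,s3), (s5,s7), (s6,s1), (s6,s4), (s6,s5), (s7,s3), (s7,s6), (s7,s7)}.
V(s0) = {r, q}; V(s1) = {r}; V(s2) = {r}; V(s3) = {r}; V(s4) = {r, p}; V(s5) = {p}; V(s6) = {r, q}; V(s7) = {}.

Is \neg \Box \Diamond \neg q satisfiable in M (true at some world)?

Let φ = \neg \Box \Diamond \neg q. Evaluate φ at each world:
  s0 (successors {s0, s3, s4, s7}): φ is false.
  s1 (successors {s3, s5}): φ is false.
  s2 (successors {s0, s1, s5}): φ is false.
  s3 (successors {s0, s1, s3, s4, s5, s6, s7}): φ is false.
  s4 (successors {s1, s2}): φ is false.
  s5 (successors {s2, s3, s7}): φ is false.
  s6 (successors {s1, s4, s5}): φ is false.
  s7 (successors {s3, s6, s7}): φ is false.
For instance, at s1:
  At s1: \Box \Diamond \neg q is true, so \neg \Box \Diamond \neg q is false.
    At s1: \Box \Diamond \neg q requires \Diamond \neg q at every successor {s3, s5}.
      At s3: \Diamond \neg q is true.
      At s5: \Diamond \neg q is true.
    So \Box \Diamond \neg q is true at s1.

No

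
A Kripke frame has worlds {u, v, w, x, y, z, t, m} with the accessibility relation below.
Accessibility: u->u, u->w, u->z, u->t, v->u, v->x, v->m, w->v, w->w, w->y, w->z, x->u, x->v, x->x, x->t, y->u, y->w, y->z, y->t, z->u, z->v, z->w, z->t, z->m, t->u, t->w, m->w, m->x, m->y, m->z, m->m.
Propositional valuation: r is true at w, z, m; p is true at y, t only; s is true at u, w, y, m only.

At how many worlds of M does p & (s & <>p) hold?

1

Let φ = p & (s & <>p). Evaluate φ at each world:
  u (successors {u, w, z, t}): φ is false.
  v (successors {u, x, m}): φ is false.
  w (successors {v, w, y, z}): φ is false.
  x (successors {u, v, x, t}): φ is false.
  y (successors {u, w, z, t}): φ is true.
  z (successors {u, v, w, t, m}): φ is false.
  t (successors {u, w}): φ is false.
  m (successors {w, x, y, z, m}): φ is false.
For instance, at v:
  At v: p is false, s & <>p is false, so p & (s & <>p) is false.
    At v: s is false, <>p is false, so s & <>p is false.
      At v: <>p requires p at some successor in {u, x, m}.
        At u: p is false.
        At x: p is false.
        At m: p is false.
      So <>p is false at v.
Satisfying worlds: {y}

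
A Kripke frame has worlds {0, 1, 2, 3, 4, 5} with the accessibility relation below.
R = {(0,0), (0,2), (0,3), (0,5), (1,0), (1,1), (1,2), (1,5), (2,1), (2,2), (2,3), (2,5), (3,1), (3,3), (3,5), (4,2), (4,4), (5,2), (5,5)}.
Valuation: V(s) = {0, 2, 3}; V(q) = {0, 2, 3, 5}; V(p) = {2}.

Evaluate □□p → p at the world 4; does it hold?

Yes

At 4: □□p is false, p is false, so □□p → p is true.
  At 4: □□p requires □p at every successor {2, 4}.
    □p fails at 2, so □□p is false at 4.
      At 2: □p requires p at every successor {1, 2, 3, 5}.
        p fails at 1, so □p is false at 2.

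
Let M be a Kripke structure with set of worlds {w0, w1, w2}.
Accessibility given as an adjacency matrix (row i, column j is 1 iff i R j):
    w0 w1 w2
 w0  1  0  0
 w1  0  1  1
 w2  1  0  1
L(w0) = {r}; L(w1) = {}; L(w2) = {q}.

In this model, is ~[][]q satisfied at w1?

Recall that []ψ holds at a world iff ψ holds at every accessible world, and <>ψ holds iff ψ holds at some accessible world.
At w1: [][]q is false, so ~[][]q is true.
  At w1: [][]q requires []q at every successor {w1, w2}.
    []q fails at w1, so [][]q is false at w1.
      At w1: []q requires q at every successor {w1, w2}.
        q fails at w1, so []q is false at w1.

Yes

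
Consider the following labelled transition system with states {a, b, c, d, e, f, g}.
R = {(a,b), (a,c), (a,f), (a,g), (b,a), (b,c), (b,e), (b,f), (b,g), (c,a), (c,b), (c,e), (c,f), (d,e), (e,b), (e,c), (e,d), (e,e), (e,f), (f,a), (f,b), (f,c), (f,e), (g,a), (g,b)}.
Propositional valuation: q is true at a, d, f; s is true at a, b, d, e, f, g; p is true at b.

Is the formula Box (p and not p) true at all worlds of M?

No

Let φ = Box (p and not p). Evaluate φ at each world:
  a (successors {b, c, f, g}): φ is false.
  b (successors {a, c, e, f, g}): φ is false.
  c (successors {a, b, e, f}): φ is false.
  d (successors {e}): φ is false.
  e (successors {b, c, d, e, f}): φ is false.
  f (successors {a, b, c, e}): φ is false.
  g (successors {a, b}): φ is false.
Detail at a (counterexample):
  At a: Box (p and not p) requires p and not p at every successor {b, c, f, g}.
    p and not p fails at b, so Box (p and not p) is false at a.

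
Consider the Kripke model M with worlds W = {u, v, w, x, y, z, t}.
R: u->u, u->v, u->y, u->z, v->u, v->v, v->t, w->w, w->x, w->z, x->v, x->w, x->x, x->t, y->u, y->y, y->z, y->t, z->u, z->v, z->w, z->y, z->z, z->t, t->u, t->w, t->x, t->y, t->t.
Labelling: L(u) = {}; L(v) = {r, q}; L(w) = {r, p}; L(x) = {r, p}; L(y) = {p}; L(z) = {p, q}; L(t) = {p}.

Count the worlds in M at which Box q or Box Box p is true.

Recall that Box ψ holds at a world iff ψ holds at every accessible world, and Dia ψ holds iff ψ holds at some accessible world.
Let φ = Box q or Box Box p. Evaluate φ at each world:
  u (successors {u, v, y, z}): φ is false.
  v (successors {u, v, t}): φ is false.
  w (successors {w, x, z}): φ is false.
  x (successors {v, w, x, t}): φ is false.
  y (successors {u, y, z, t}): φ is false.
  z (successors {u, v, w, y, z, t}): φ is false.
  t (successors {u, w, x, y, t}): φ is false.
For instance, at w:
  At w: Box q is false, Box Box p is false, so Box q or Box Box p is false.
    At w: Box q requires q at every successor {w, x, z}.
      q fails at w, so Box q is false at w.
    At w: Box Box p requires Box p at every successor {w, x, z}.
      Box p fails at x, so Box Box p is false at w.
Satisfying worlds: none.

0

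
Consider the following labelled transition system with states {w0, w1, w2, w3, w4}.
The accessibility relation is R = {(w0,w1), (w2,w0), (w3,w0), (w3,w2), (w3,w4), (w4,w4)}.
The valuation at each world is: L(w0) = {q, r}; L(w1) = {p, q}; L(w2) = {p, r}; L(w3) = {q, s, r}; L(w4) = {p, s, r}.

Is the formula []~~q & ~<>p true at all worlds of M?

No

Let φ = []~~q & ~<>p. Evaluate φ at each world:
  w0 (successors {w1}): φ is false.
  w1 (successors ∅): φ is true.
  w2 (successors {w0}): φ is true.
  w3 (successors {w0, w2, w4}): φ is false.
  w4 (successors {w4}): φ is false.
Detail at w0 (counterexample):
  At w0: []~~q is true, ~<>p is false, so []~~q & ~<>p is false.
    At w0: []~~q requires ~~q at every successor {w1}.
      At w1: ~~q is true.
    So []~~q is true at w0.
    At w0: <>p is true, so ~<>p is false.
      At w0: <>p requires p at some successor in {w1}.
        p holds at w1, so <>p is true at w0.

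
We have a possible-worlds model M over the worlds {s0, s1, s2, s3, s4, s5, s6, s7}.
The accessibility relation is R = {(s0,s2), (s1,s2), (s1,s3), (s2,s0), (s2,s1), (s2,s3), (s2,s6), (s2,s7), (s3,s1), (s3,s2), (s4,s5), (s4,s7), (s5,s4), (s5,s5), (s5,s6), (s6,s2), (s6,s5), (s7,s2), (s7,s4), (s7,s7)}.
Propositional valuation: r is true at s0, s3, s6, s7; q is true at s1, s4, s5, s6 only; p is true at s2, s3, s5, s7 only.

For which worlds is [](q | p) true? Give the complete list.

s0, s1, s3, s4, s5, s6, s7

Let φ = [](q | p). Evaluate φ at each world:
  s0 (successors {s2}): φ is true.
  s1 (successors {s2, s3}): φ is true.
  s2 (successors {s0, s1, s3, s6, s7}): φ is false.
  s3 (successors {s1, s2}): φ is true.
  s4 (successors {s5, s7}): φ is true.
  s5 (successors {s4, s5, s6}): φ is true.
  s6 (successors {s2, s5}): φ is true.
  s7 (successors {s2, s4, s7}): φ is true.
For instance, at s3:
  At s3: [](q | p) requires q | p at every successor {s1, s2}.
    At s1: q | p is true.
    At s2: q | p is true.
  So [](q | p) is true at s3.
Satisfying worlds: {s0, s1, s3, s4, s5, s6, s7}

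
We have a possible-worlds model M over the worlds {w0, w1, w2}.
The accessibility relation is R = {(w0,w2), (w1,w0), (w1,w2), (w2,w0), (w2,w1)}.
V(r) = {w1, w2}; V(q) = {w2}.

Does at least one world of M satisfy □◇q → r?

Let φ = □◇q → r. Evaluate φ at each world:
  w0 (successors {w2}): φ is true.
  w1 (successors {w0, w2}): φ is true.
  w2 (successors {w0, w1}): φ is true.
Detail at w0 (witness):
  At w0: □◇q is false, r is false, so □◇q → r is true.
    At w0: □◇q requires ◇q at every successor {w2}.
      ◇q fails at w2, so □◇q is false at w0.

Yes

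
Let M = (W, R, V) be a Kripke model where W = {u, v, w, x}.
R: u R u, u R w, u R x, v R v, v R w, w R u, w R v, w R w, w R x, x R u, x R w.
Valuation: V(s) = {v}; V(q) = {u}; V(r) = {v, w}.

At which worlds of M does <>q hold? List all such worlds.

Let φ = <>q. Evaluate φ at each world:
  u (successors {u, w, x}): φ is true.
  v (successors {v, w}): φ is false.
  w (successors {u, v, w, x}): φ is true.
  x (successors {u, w}): φ is true.
For instance, at u:
  At u: <>q requires q at some successor in {u, w, x}.
    q holds at u, so <>q is true at u.
Satisfying worlds: {u, w, x}

u, w, x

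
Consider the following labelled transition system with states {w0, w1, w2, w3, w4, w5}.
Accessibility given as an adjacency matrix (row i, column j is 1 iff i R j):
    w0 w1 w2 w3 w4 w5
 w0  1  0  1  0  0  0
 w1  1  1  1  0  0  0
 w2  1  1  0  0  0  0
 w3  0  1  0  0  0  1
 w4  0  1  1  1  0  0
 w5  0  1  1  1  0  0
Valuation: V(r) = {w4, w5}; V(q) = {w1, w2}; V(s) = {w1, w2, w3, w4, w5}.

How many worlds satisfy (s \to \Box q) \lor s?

Let φ = (s \to \Box q) \lor s. Evaluate φ at each world:
  w0 (successors {w0, w2}): φ is true.
  w1 (successors {w0, w1, w2}): φ is true.
  w2 (successors {w0, w1}): φ is true.
  w3 (successors {w1, w5}): φ is true.
  w4 (successors {w1, w2, w3}): φ is true.
  w5 (successors {w1, w2, w3}): φ is true.
For instance, at w0:
  At w0: s \to \Box q is true, s is false, so (s \to \Box q) \lor s is true.
    At w0: s is false, \Box q is false, so s \to \Box q is true.
      At w0: \Box q requires q at every successor {w0, w2}.
        q fails at w0, so \Box q is false at w0.
Satisfying worlds: {w0, w1, w2, w3, w4, w5}

6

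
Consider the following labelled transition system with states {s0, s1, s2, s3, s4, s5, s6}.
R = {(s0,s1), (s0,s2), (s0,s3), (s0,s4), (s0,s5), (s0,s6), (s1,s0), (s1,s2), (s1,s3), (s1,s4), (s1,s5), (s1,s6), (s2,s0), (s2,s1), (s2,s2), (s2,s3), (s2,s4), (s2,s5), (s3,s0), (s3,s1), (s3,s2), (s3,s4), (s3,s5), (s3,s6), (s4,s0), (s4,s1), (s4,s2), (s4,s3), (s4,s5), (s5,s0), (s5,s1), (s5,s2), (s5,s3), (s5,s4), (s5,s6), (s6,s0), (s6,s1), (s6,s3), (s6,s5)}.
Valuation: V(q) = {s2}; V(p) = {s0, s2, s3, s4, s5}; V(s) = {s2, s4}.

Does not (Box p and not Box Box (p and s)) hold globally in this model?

Let φ = not (Box p and not Box Box (p and s)). Evaluate φ at each world:
  s0 (successors {s1, s2, s3, s4, s5, s6}): φ is true.
  s1 (successors {s0, s2, s3, s4, s5, s6}): φ is true.
  s2 (successors {s0, s1, s2, s3, s4, s5}): φ is true.
  s3 (successors {s0, s1, s2, s4, s5, s6}): φ is true.
  s4 (successors {s0, s1, s2, s3, s5}): φ is true.
  s5 (successors {s0, s1, s2, s3, s4, s6}): φ is true.
  s6 (successors {s0, s1, s3, s5}): φ is true.
For instance, at s4:
  At s4: Box p and not Box Box (p and s) is false, so not (Box p and not Box Box (p and s)) is true.
    At s4: Box p is false, not Box Box (p and s) is true, so Box p and not Box Box (p and s) is false.
      At s4: Box p requires p at every successor {s0, s1, s2, s3, s5}.
        p fails at s1, so Box p is false at s4.
      At s4: Box Box (p and s) is false, so not Box Box (p and s) is true.

Yes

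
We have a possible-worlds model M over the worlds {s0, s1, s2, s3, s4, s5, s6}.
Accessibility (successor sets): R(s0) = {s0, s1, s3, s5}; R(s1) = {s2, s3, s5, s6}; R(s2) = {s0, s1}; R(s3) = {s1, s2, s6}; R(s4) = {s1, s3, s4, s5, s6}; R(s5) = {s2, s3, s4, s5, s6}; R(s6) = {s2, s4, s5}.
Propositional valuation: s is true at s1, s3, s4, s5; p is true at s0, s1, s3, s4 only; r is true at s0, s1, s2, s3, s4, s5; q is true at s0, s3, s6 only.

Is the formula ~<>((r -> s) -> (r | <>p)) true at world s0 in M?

At s0: <>((r -> s) -> (r | <>p)) is true, so ~<>((r -> s) -> (r | <>p)) is false.
  At s0: <>((r -> s) -> (r | <>p)) requires (r -> s) -> (r | <>p) at some successor in {s0, s1, s3, s5}.
    (r -> s) -> (r | <>p) holds at s0, so <>((r -> s) -> (r | <>p)) is true at s0.
      At s0: r -> s is false, r | <>p is true, so (r -> s) -> (r | <>p) is true.

No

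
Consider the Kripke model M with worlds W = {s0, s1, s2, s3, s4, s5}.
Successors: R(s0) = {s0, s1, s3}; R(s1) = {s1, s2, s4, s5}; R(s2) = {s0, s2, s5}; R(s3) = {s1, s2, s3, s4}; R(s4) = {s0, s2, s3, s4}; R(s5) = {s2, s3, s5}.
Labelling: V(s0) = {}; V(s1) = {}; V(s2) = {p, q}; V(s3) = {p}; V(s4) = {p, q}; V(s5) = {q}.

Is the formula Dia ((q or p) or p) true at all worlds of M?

Yes

Recall that Dia ψ holds at a world iff ψ holds at some accessible world.
Let φ = Dia ((q or p) or p). Evaluate φ at each world:
  s0 (successors {s0, s1, s3}): φ is true.
  s1 (successors {s1, s2, s4, s5}): φ is true.
  s2 (successors {s0, s2, s5}): φ is true.
  s3 (successors {s1, s2, s3, s4}): φ is true.
  s4 (successors {s0, s2, s3, s4}): φ is true.
  s5 (successors {s2, s3, s5}): φ is true.
For instance, at s2:
  At s2: Dia ((q or p) or p) requires (q or p) or p at some successor in {s0, s2, s5}.
    (q or p) or p holds at s2, so Dia ((q or p) or p) is true at s2.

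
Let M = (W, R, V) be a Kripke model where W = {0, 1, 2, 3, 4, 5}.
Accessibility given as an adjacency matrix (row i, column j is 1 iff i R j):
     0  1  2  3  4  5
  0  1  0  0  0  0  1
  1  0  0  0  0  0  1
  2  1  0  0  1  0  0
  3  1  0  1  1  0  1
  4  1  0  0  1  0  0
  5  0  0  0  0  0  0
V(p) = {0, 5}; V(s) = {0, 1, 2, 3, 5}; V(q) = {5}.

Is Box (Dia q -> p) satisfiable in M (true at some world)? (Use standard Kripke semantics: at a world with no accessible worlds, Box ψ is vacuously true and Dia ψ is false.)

Let φ = Box (Dia q -> p). Evaluate φ at each world:
  0 (successors {0, 5}): φ is true.
  1 (successors {5}): φ is true.
  2 (successors {0, 3}): φ is false.
  3 (successors {0, 2, 3, 5}): φ is false.
  4 (successors {0, 3}): φ is false.
  5 (successors ∅): φ is true.
Detail at 0 (witness):
  At 0: Box (Dia q -> p) requires Dia q -> p at every successor {0, 5}.
      At 0: Dia q is true, p is true, so Dia q -> p is true.
      At 5: Dia q is false, p is true, so Dia q -> p is true.
  So Box (Dia q -> p) is true at 0.

Yes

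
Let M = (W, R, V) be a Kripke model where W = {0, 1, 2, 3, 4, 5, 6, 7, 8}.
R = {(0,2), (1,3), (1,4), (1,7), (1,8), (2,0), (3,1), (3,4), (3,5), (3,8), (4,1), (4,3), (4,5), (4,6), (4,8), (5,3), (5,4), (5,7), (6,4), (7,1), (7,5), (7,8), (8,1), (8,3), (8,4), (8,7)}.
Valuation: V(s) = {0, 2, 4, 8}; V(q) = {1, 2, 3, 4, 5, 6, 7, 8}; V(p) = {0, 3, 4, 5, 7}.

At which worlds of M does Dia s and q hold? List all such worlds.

1, 2, 3, 4, 5, 6, 7, 8

Let φ = Dia s and q. Evaluate φ at each world:
  0 (successors {2}): φ is false.
  1 (successors {3, 4, 7, 8}): φ is true.
  2 (successors {0}): φ is true.
  3 (successors {1, 4, 5, 8}): φ is true.
  4 (successors {1, 3, 5, 6, 8}): φ is true.
  5 (successors {3, 4, 7}): φ is true.
  6 (successors {4}): φ is true.
  7 (successors {1, 5, 8}): φ is true.
  8 (successors {1, 3, 4, 7}): φ is true.
For instance, at 4:
  At 4: Dia s is true, q is true, so Dia s and q is true.
    At 4: Dia s requires s at some successor in {1, 3, 5, 6, 8}.
      s holds at 8, so Dia s is true at 4.
Satisfying worlds: {1, 2, 3, 4, 5, 6, 7, 8}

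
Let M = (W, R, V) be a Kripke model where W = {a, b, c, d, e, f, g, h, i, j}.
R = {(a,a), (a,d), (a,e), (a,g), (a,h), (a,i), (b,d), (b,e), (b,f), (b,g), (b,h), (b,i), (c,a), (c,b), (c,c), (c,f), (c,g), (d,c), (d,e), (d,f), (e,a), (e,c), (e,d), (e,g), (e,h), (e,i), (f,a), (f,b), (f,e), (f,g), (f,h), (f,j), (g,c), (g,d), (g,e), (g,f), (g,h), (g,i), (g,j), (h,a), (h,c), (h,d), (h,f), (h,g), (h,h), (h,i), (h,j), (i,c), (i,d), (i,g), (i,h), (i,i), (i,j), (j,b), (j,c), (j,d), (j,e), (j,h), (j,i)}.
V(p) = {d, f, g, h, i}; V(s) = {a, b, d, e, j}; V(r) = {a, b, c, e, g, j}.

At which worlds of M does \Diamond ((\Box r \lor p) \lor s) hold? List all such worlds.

Recall that \Box ψ holds at a world iff ψ holds at every accessible world, and \Diamond ψ holds iff ψ holds at some accessible world.
Let φ = \Diamond ((\Box r \lor p) \lor s). Evaluate φ at each world:
  a (successors {a, d, e, g, h, i}): φ is true.
  b (successors {d, e, f, g, h, i}): φ is true.
  c (successors {a, b, c, f, g}): φ is true.
  d (successors {c, e, f}): φ is true.
  e (successors {a, c, d, g, h, i}): φ is true.
  f (successors {a, b, e, g, h, j}): φ is true.
  g (successors {c, d, e, f, h, i, j}): φ is true.
  h (successors {a, c, d, f, g, h, i, j}): φ is true.
  i (successors {c, d, g, h, i, j}): φ is true.
  j (successors {b, c, d, e, h, i}): φ is true.
For instance, at c:
  At c: \Diamond ((\Box r \lor p) \lor s) requires (\Box r \lor p) \lor s at some successor in {a, b, c, f, g}.
    (\Box r \lor p) \lor s holds at a, so \Diamond ((\Box r \lor p) \lor s) is true at c.
      At a: \Box r \lor p is false, s is true, so (\Box r \lor p) \lor s is true.
Satisfying worlds: {a, b, c, d, e, f, g, h, i, j}

a, b, c, d, e, f, g, h, i, j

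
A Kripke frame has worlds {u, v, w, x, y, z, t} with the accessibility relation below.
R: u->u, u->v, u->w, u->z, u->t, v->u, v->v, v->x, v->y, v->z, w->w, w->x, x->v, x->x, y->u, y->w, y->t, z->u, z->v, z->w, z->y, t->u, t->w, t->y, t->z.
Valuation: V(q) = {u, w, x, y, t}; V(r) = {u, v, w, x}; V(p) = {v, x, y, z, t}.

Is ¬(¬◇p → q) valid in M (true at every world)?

No

Let φ = ¬(¬◇p → q). Evaluate φ at each world:
  u (successors {u, v, w, z, t}): φ is false.
  v (successors {u, v, x, y, z}): φ is false.
  w (successors {w, x}): φ is false.
  x (successors {v, x}): φ is false.
  y (successors {u, w, t}): φ is false.
  z (successors {u, v, w, y}): φ is false.
  t (successors {u, w, y, z}): φ is false.
Detail at u (counterexample):
  At u: ¬◇p → q is true, so ¬(¬◇p → q) is false.
    At u: ¬◇p is false, q is true, so ¬◇p → q is true.
      At u: ◇p is true, so ¬◇p is false.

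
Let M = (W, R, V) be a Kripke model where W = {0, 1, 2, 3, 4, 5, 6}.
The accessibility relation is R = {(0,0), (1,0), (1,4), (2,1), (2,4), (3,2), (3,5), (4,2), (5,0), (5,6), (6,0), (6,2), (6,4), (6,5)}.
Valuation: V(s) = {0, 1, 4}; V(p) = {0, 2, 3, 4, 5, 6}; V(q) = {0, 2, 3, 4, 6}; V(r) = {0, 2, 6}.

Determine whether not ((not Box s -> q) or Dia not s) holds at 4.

Recall that Box ψ holds at a world iff ψ holds at every accessible world, and Dia ψ holds iff ψ holds at some accessible world.
At 4: (not Box s -> q) or Dia not s is true, so not ((not Box s -> q) or Dia not s) is false.
  At 4: not Box s -> q is true, Dia not s is true, so (not Box s -> q) or Dia not s is true.
    At 4: not Box s is true, q is true, so not Box s -> q is true.
      At 4: Box s is false, so not Box s is true.
    At 4: Dia not s requires not s at some successor in {2}.
      not s holds at 2, so Dia not s is true at 4.

No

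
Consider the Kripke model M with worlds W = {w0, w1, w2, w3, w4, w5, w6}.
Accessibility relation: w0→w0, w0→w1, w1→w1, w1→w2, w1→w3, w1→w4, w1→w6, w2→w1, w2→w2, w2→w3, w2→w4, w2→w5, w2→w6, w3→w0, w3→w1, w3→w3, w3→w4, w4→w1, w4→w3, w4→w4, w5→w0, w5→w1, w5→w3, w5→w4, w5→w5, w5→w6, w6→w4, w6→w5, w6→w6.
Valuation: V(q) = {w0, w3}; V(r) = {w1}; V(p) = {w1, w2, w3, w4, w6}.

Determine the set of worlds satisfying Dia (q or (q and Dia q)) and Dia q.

Let φ = Dia (q or (q and Dia q)) and Dia q. Evaluate φ at each world:
  w0 (successors {w0, w1}): φ is true.
  w1 (successors {w1, w2, w3, w4, w6}): φ is true.
  w2 (successors {w1, w2, w3, w4, w5, w6}): φ is true.
  w3 (successors {w0, w1, w3, w4}): φ is true.
  w4 (successors {w1, w3, w4}): φ is true.
  w5 (successors {w0, w1, w3, w4, w5, w6}): φ is true.
  w6 (successors {w4, w5, w6}): φ is false.
For instance, at w2:
  At w2: Dia (q or (q and Dia q)) is true, Dia q is true, so Dia (q or (q and Dia q)) and Dia q is true.
    At w2: Dia (q or (q and Dia q)) requires q or (q and Dia q) at some successor in {w1, w2, w3, w4, w5, w6}.
      q or (q and Dia q) holds at w3, so Dia (q or (q and Dia q)) is true at w2.
    At w2: Dia q requires q at some successor in {w1, w2, w3, w4, w5, w6}.
      q holds at w3, so Dia q is true at w2.
Satisfying worlds: {w0, w1, w2, w3, w4, w5}

w0, w1, w2, w3, w4, w5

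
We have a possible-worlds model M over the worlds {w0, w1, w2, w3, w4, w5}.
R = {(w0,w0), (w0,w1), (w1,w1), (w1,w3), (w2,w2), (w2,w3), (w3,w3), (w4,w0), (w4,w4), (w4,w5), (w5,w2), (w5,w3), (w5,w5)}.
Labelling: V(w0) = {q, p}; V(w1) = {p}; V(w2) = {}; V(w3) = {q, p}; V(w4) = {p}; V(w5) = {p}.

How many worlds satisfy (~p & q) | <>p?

6

Let φ = (~p & q) | <>p. Evaluate φ at each world:
  w0 (successors {w0, w1}): φ is true.
  w1 (successors {w1, w3}): φ is true.
  w2 (successors {w2, w3}): φ is true.
  w3 (successors {w3}): φ is true.
  w4 (successors {w0, w4, w5}): φ is true.
  w5 (successors {w2, w3, w5}): φ is true.
For instance, at w5:
  At w5: ~p & q is false, <>p is true, so (~p & q) | <>p is true.
    At w5: <>p requires p at some successor in {w2, w3, w5}.
      p holds at w3, so <>p is true at w5.
Satisfying worlds: {w0, w1, w2, w3, w4, w5}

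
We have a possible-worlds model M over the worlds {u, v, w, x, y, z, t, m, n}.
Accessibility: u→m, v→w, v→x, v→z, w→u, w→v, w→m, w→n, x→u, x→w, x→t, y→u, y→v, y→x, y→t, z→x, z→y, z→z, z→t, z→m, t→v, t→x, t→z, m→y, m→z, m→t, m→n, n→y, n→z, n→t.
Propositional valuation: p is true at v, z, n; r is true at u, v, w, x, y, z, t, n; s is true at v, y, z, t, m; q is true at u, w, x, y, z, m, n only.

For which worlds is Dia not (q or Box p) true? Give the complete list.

Let φ = Dia not (q or Box p). Evaluate φ at each world:
  u (successors {m}): φ is false.
  v (successors {w, x, z}): φ is false.
  w (successors {u, v, m, n}): φ is true.
  x (successors {u, w, t}): φ is true.
  y (successors {u, v, x, t}): φ is true.
  z (successors {x, y, z, t, m}): φ is true.
  t (successors {v, x, z}): φ is true.
  m (successors {y, z, t, n}): φ is true.
  n (successors {y, z, t}): φ is true.
For instance, at y:
  At y: Dia not (q or Box p) requires not (q or Box p) at some successor in {u, v, x, t}.
    not (q or Box p) holds at v, so Dia not (q or Box p) is true at y.
      At v: q or Box p is false, so not (q or Box p) is true.
Satisfying worlds: {w, x, y, z, t, m, n}

w, x, y, z, t, m, n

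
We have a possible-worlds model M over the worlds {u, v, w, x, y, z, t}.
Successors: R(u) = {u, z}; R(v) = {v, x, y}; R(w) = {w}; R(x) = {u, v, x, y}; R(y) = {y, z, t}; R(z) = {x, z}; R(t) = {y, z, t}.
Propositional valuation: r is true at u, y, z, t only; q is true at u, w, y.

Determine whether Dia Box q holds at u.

No

Recall that Box ψ holds at a world iff ψ holds at every accessible world, and Dia ψ holds iff ψ holds at some accessible world.
At u: Dia Box q requires Box q at some successor in {u, z}.
  At u: Box q is false.
  At z: Box q is false.
So Dia Box q is false at u.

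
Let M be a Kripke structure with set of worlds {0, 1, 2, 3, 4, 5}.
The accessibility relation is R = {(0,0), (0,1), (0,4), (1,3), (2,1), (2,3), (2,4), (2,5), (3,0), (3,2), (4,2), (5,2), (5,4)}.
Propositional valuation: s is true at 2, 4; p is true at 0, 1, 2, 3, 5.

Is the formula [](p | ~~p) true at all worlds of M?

No

Let φ = [](p | ~~p). Evaluate φ at each world:
  0 (successors {0, 1, 4}): φ is false.
  1 (successors {3}): φ is true.
  2 (successors {1, 3, 4, 5}): φ is false.
  3 (successors {0, 2}): φ is true.
  4 (successors {2}): φ is true.
  5 (successors {2, 4}): φ is false.
Detail at 0 (counterexample):
  At 0: [](p | ~~p) requires p | ~~p at every successor {0, 1, 4}.
    p | ~~p fails at 4, so [](p | ~~p) is false at 0.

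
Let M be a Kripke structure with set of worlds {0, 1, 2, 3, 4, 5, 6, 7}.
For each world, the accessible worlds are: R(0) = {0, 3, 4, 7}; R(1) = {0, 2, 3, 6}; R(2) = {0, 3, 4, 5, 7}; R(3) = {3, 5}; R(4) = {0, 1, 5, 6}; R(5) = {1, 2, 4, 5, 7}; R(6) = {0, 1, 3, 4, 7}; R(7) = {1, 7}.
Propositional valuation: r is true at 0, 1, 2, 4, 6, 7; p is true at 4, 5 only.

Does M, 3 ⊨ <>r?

At 3: <>r requires r at some successor in {3, 5}.
  At 3: r is false.
  At 5: r is false.
So <>r is false at 3.

No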